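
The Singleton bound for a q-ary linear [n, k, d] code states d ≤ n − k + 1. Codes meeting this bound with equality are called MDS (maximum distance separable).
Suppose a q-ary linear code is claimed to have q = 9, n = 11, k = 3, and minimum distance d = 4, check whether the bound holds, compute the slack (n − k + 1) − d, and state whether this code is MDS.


Singleton RHS = n − k + 1 = 9, slack = 5, bound satisfied, not MDS.

Singleton bound: d ≤ n − k + 1.
Here n = 11, k = 3, so n − k + 1 = 9.
Given d = 4, check d ≤ 9: YES.
Slack = (n − k + 1) − d = 5.
The code is NOT MDS (slack = 5 > 0).
Description: the claimed parameters are [11, 3, 4]_9; such a code would be non-MDS.


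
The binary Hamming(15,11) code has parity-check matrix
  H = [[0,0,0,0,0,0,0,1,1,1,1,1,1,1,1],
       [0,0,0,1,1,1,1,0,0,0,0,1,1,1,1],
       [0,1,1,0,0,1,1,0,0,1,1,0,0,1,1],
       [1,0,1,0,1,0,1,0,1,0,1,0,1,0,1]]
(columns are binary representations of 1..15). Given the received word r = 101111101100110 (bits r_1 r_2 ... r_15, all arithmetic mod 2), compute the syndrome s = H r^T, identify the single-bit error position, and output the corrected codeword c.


s = (0, 0, 1, 0)^T, error position = 2, corrected codeword c = 111111101100110

Compute s = H r^T mod 2 one row at a time:
  s_1 = 0 + 1 + 1 + 0 + 0 + 1 + 1 + 0 = 4 ≡ 0 (mod 2).
  s_2 = 1 + 1 + 1 + 1 + 0 + 1 + 1 + 0 = 6 ≡ 0 (mod 2).
  s_3 = 0 + 1 + 1 + 1 + 1 + 0 + 1 + 0 = 5 ≡ 1 (mod 2).
  s_4 = 1 + 1 + 1 + 1 + 1 + 0 + 1 + 0 = 6 ≡ 0 (mod 2).
s = (0, 0, 1, 0)^T — this equals column 2 of H (binary 0010), so error is at position 2.
Correct: flip bit 2 of r = 101111101100110 to get c = 111111101100110.


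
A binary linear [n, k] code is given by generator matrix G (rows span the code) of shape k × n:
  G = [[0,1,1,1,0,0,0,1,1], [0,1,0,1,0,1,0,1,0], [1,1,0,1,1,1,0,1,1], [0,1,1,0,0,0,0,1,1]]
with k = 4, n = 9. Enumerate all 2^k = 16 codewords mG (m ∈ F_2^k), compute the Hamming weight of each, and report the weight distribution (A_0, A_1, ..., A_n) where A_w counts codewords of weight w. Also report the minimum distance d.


Weight distribution: A_0 = 1, A_1 = 1, A_3 = 3, A_4 = 5, A_5 = 3, A_6 = 2, A_7 = 1. Minimum distance d = 1.

Enumerate all 2^4 = 16 messages m ∈ F_2^4.
For each, compute codeword c = mG in F_2^9, then tally its weight.
  m = 0000 → c = 000000000, weight = 0.
  m = 1000 → c = 011100011, weight = 5.
  m = 0100 → c = 010101010, weight = 4.
  m = 1100 → c = 001001001, weight = 3.
  m = 0010 → c = 110111011, weight = 7.
  m = 1010 → c = 101011000, weight = 4.
  m = 0110 → c = 100010001, weight = 3.
  m = 1110 → c = 111110010, weight = 6.
  m = 0001 → c = 011000011, weight = 4.
  m = 1001 → c = 000100000, weight = 1.
  m = 0101 → c = 001101001, weight = 4.
  m = 1101 → c = 010001010, weight = 3.
  m = 0011 → c = 101111000, weight = 5.
  m = 1011 → c = 110011011, weight = 6.
  m = 0111 → c = 111010010, weight = 5.
  m = 1111 → c = 100110001, weight = 4.
Tally weights:
  weight 0: 1 codewords.
  weight 1: 1 codewords.
  weight 3: 3 codewords.
  weight 4: 5 codewords.
  weight 5: 3 codewords.
  weight 6: 2 codewords.
  weight 7: 1 codewords.
Minimum distance d = smallest w > 0 with A_w > 0 = 1.
Sanity: Σ A_w = 16 = 2^4 = 16 ✓.


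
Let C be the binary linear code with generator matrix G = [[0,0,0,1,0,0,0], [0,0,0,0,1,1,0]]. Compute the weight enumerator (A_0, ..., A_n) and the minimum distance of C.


Weight distribution: A_0 = 1, A_1 = 1, A_2 = 1, A_3 = 1. Minimum distance d = 1.

Enumerate all 2^2 = 4 messages m ∈ F_2^2.
For each, compute codeword c = mG in F_2^7, then tally its weight.
  m = 00 → c = 0000000, weight = 0.
  m = 10 → c = 0001000, weight = 1.
  m = 01 → c = 0000110, weight = 2.
  m = 11 → c = 0001110, weight = 3.
Tally weights:
  weight 0: 1 codewords.
  weight 1: 1 codewords.
  weight 2: 1 codewords.
  weight 3: 1 codewords.
Minimum distance d = smallest w > 0 with A_w > 0 = 1.
Sanity: Σ A_w = 4 = 2^2 = 4 ✓.


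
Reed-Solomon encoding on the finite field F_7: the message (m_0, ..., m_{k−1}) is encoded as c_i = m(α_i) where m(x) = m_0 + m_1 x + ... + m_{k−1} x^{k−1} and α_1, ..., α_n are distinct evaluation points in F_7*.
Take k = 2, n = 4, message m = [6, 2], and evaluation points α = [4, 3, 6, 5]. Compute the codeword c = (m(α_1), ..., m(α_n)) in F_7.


c = [0, 5, 4, 2]

Message polynomial: m(x) = 6 + 2·x (mod 7).
For each evaluation point α_i, compute m(α_i) mod 7:
  α_1 = 4: Horner steps 2 → 0, so m(4) = 0.
  α_2 = 3: Horner steps 2 → 5, so m(3) = 5.
  α_3 = 6: Horner steps 2 → 4, so m(6) = 4.
  α_4 = 5: Horner steps 2 → 2, so m(5) = 2.
Codeword c = [0, 5, 4, 2] ∈ F_7^4.


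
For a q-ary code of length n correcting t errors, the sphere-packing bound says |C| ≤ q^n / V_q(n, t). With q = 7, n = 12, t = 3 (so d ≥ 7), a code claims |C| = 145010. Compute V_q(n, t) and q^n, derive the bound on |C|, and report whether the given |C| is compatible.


V_q(n, t) = 49969, q^n = 13841287201, Hamming bound = 276997, |C| = 145010 ≤ bound (satisfied).

Step 1: Compute V_q(n, t) = Σ_{j=0}^3 C(n, j) (q−1)^j.
  j = 0: C(12,0)·(6)^0 = 1·1 = 1.
  j = 1: C(12,1)·(6)^1 = 12·6 = 72.
  j = 2: C(12,2)·(6)^2 = 66·36 = 2376.
  j = 3: C(12,3)·(6)^3 = 220·216 = 47520.
  V_q(n, t) = 1 + 72 + 2376 + 47520 = 49969.
Step 2: q^n = 7^12 = 13841287201.
Step 3: Hamming bound ⌊q^n / V_q(n,t)⌋ = ⌊13841287201/49969⌋ = 276997.
Step 4: Compare |C| = 145010 to 276997: satisfied.
The claimed |C| lies below the Hamming bound.


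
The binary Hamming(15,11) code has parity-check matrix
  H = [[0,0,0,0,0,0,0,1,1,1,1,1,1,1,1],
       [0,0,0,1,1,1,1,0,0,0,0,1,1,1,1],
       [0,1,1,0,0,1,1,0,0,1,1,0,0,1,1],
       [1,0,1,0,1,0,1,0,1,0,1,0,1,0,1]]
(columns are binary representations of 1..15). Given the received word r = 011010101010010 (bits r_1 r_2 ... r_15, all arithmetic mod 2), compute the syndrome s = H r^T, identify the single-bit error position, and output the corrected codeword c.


s = (1, 1, 1, 1)^T, error position = 15, corrected codeword c = 011010101010011

Compute s = H r^T mod 2 one row at a time:
  s_1 = 0 + 1 + 0 + 1 + 0 + 0 + 1 + 0 = 3 ≡ 1 (mod 2).
  s_2 = 0 + 1 + 0 + 1 + 0 + 0 + 1 + 0 = 3 ≡ 1 (mod 2).
  s_3 = 1 + 1 + 0 + 1 + 0 + 1 + 1 + 0 = 5 ≡ 1 (mod 2).
  s_4 = 0 + 1 + 1 + 1 + 1 + 1 + 0 + 0 = 5 ≡ 1 (mod 2).
s = (1, 1, 1, 1)^T — this equals column 15 of H (binary 1111), so error is at position 15.
Correct: flip bit 15 of r = 011010101010010 to get c = 011010101010011.


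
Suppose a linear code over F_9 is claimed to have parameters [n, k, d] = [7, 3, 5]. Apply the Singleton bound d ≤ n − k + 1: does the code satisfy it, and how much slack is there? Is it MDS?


Singleton RHS = n − k + 1 = 5, slack = 0, bound satisfied, MDS.

Singleton bound: d ≤ n − k + 1.
Here n = 7, k = 3, so n − k + 1 = 5.
Given d = 5, check d ≤ 5: YES.
Slack = (n − k + 1) − d = 0.
The code is MDS (slack = 0).
Description: the claimed parameters are [7, 3, 5]_9; such a code would be MDS (meets Singleton bound).


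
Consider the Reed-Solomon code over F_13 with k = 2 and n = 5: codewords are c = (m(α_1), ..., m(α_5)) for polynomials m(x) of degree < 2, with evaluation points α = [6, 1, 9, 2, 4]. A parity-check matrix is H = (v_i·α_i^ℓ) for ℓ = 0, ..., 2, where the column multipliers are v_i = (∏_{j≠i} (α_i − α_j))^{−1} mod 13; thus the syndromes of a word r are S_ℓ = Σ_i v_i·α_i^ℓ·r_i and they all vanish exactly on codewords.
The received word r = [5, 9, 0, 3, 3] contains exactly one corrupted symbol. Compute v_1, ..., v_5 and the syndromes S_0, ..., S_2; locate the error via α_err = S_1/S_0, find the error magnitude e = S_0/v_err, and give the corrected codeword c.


S = (8, 6, 11), error at position 5, error magnitude e = 12, c = [5, 9, 0, 3, 4].

Step 1: column multipliers v_i = (∏_{j≠i}(α_i − α_j))^{−1} mod 13.
  i = 1 (α = 6): (6−1)(6−9)(6−2)(6−4) = 5·(−3)·4·2 = −120 ≡ 10, so v_1 = 10^{−1} = 4 (mod 13).
  i = 2 (α = 1): (1−6)(1−9)(1−2)(1−4) = (−5)·(−8)·(−1)·(−3) = 120 ≡ 3, so v_2 = 3^{−1} = 9 (mod 13).
  i = 3 (α = 9): (9−6)(9−1)(9−2)(9−4) = 3·8·7·5 = 840 ≡ 8, so v_3 = 8^{−1} = 5 (mod 13).
  i = 4 (α = 2): (2−6)(2−1)(2−9)(2−4) = (−4)·1·(−7)·(−2) = −56 ≡ 9, so v_4 = 9^{−1} = 3 (mod 13).
  i = 5 (α = 4): (4−6)(4−1)(4−9)(4−2) = (−2)·3·(−5)·2 = 60 ≡ 8, so v_5 = 8^{−1} = 5 (mod 13).
  v = [4, 9, 5, 3, 5].
Step 2: syndromes of r = [5, 9, 0, 3, 3] (all sums mod 13).
  S_0 = Σ v_i r_i = 4·5 + 9·9 + 5·0 + 3·3 + 5·3 = 125 ≡ 8.
  S_1 = Σ v_i α_i r_i = 4·6·5 + 9·1·9 + 5·9·0 + 3·2·3 + 5·4·3 = 279 ≡ 6.
  α_i^2 mod 13 = [10, 1, 3, 4, 3].
  S_2 = Σ v_i α_i^2 r_i = 4·10·5 + 9·1·9 + 5·3·0 + 3·4·3 + 5·3·3 = 362 ≡ 11.
  S = (8, 6, 11) ≠ 0, so r is not a codeword (an error is present).
Step 3: locate the error. For a single error e at position i, S_ℓ = v_i·e·α_i^ℓ, so α_err = S_1/S_0.
  S_0^{−1} = 8^{−1} = 5 (mod 13), so α_err = 6·5 = 30 ≡ 4 = α_5. Error position i = 5.
  Consistency check: S_2/S_1 = 11·11 = 121 ≡ 4 = α_err ✓ (single-error assumption holds).
Step 4: error magnitude e = S_0/v_5 = S_0·∏_{j≠5}(α_5 − α_j) = 8·8 = 64 ≡ 12 (mod 13).
Step 5: correct position 5: c_5 = r_5 − e = 3 − 12 ≡ 4 (mod 13). Hence c = [5, 9, 0, 3, 4].
  Check: interpolating c through the α_i gives m(x) = 2 + 7·x (degree < 2) with m(α_i) = c_i for every i, so c is indeed a codeword.


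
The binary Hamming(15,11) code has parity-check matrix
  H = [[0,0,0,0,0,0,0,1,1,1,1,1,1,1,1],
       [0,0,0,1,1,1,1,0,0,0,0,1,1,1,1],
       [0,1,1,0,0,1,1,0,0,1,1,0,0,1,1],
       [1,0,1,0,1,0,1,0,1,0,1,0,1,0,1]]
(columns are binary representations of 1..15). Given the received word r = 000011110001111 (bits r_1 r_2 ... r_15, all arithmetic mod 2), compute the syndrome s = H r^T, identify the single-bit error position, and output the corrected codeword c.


s = (1, 1, 0, 0)^T, error position = 12, corrected codeword c = 000011110000111

Compute s = H r^T mod 2 one row at a time:
  s_1 = 1 + 0 + 0 + 0 + 1 + 1 + 1 + 1 = 5 ≡ 1 (mod 2).
  s_2 = 0 + 1 + 1 + 1 + 1 + 1 + 1 + 1 = 7 ≡ 1 (mod 2).
  s_3 = 0 + 0 + 1 + 1 + 0 + 0 + 1 + 1 = 4 ≡ 0 (mod 2).
  s_4 = 0 + 0 + 1 + 1 + 0 + 0 + 1 + 1 = 4 ≡ 0 (mod 2).
s = (1, 1, 0, 0)^T — this equals column 12 of H (binary 1100), so error is at position 12.
Correct: flip bit 12 of r = 000011110001111 to get c = 000011110000111.


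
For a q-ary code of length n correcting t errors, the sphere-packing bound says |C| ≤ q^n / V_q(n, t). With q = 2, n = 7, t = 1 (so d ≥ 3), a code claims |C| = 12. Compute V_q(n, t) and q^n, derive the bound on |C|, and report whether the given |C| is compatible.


V_q(n, t) = 8, q^n = 128, Hamming bound = 16, |C| = 12 ≤ bound (satisfied).

Step 1: Compute V_q(n, t) = Σ_{j=0}^1 C(n, j) (q−1)^j.
  j = 0: C(7,0)·(1)^0 = 1·1 = 1.
  j = 1: C(7,1)·(1)^1 = 7·1 = 7.
  V_q(n, t) = 1 + 7 = 8.
Step 2: q^n = 2^7 = 128.
Step 3: Hamming bound ⌊q^n / V_q(n,t)⌋ = ⌊128/8⌋ = 16.
Step 4: Compare |C| = 12 to 16: satisfied.
The claimed |C| lies below the Hamming bound.


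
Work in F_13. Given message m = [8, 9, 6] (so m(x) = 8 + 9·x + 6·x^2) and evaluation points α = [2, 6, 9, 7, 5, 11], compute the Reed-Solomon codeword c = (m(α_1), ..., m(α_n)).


c = [11, 5, 3, 1, 8, 1]

Message polynomial: m(x) = 8 + 9·x + 6·x^2 (mod 13).
For each evaluation point α_i, compute m(α_i) mod 13:
  α_1 = 2: Horner steps 6 → 8 → 11, so m(2) = 11.
  α_2 = 6: Horner steps 6 → 6 → 5, so m(6) = 5.
  α_3 = 9: Horner steps 6 → 11 → 3, so m(9) = 3.
  α_4 = 7: Horner steps 6 → 12 → 1, so m(7) = 1.
  α_5 = 5: Horner steps 6 → 0 → 8, so m(5) = 8.
  α_6 = 11: Horner steps 6 → 10 → 1, so m(11) = 1.
Codeword c = [11, 5, 3, 1, 8, 1] ∈ F_13^6.


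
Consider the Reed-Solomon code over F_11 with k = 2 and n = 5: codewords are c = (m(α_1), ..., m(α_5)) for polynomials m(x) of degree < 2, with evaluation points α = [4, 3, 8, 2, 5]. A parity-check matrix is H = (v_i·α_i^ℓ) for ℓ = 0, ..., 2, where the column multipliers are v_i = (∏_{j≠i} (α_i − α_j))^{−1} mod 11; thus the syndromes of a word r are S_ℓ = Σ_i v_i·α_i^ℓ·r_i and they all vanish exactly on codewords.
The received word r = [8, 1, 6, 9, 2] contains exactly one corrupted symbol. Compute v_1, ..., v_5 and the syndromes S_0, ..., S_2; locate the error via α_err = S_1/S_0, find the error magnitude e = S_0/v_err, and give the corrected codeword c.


S = (9, 5, 4), error at position 2, error magnitude e = 9, c = [8, 3, 6, 9, 2].

Step 1: column multipliers v_i = (∏_{j≠i}(α_i − α_j))^{−1} mod 11.
  i = 1 (α = 4): (4−3)(4−8)(4−2)(4−5) = 1·(−4)·2·(−1) = 8 ≡ 8, so v_1 = 8^{−1} = 7 (mod 11).
  i = 2 (α = 3): (3−4)(3−8)(3−2)(3−5) = (−1)·(−5)·1·(−2) = −10 ≡ 1, so v_2 = 1^{−1} = 1 (mod 11).
  i = 3 (α = 8): (8−4)(8−3)(8−2)(8−5) = 4·5·6·3 = 360 ≡ 8, so v_3 = 8^{−1} = 7 (mod 11).
  i = 4 (α = 2): (2−4)(2−3)(2−8)(2−5) = (−2)·(−1)·(−6)·(−3) = 36 ≡ 3, so v_4 = 3^{−1} = 4 (mod 11).
  i = 5 (α = 5): (5−4)(5−3)(5−8)(5−2) = 1·2·(−3)·3 = −18 ≡ 4, so v_5 = 4^{−1} = 3 (mod 11).
  v = [7, 1, 7, 4, 3].
Step 2: syndromes of r = [8, 1, 6, 9, 2] (all sums mod 11).
  S_0 = Σ v_i r_i = 7·8 + 1·1 + 7·6 + 4·9 + 3·2 = 141 ≡ 9.
  S_1 = Σ v_i α_i r_i = 7·4·8 + 1·3·1 + 7·8·6 + 4·2·9 + 3·5·2 = 665 ≡ 5.
  α_i^2 mod 11 = [5, 9, 9, 4, 3].
  S_2 = Σ v_i α_i^2 r_i = 7·5·8 + 1·9·1 + 7·9·6 + 4·4·9 + 3·3·2 = 829 ≡ 4.
  S = (9, 5, 4) ≠ 0, so r is not a codeword (an error is present).
Step 3: locate the error. For a single error e at position i, S_ℓ = v_i·e·α_i^ℓ, so α_err = S_1/S_0.
  S_0^{−1} = 9^{−1} = 5 (mod 11), so α_err = 5·5 = 25 ≡ 3 = α_2. Error position i = 2.
  Consistency check: S_2/S_1 = 4·9 = 36 ≡ 3 = α_err ✓ (single-error assumption holds).
Step 4: error magnitude e = S_0/v_2 = S_0·∏_{j≠2}(α_2 − α_j) = 9·1 = 9 ≡ 9 (mod 11).
Step 5: correct position 2: c_2 = r_2 − e = 1 − 9 ≡ 3 (mod 11). Hence c = [8, 3, 6, 9, 2].
  Check: interpolating c through the α_i gives m(x) = 10 + 5·x (degree < 2) with m(α_i) = c_i for every i, so c is indeed a codeword.


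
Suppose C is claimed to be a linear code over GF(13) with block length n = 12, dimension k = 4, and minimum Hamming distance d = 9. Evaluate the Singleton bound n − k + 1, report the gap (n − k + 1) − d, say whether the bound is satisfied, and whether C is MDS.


Singleton RHS = n − k + 1 = 9, slack = 0, bound satisfied, MDS.

Singleton bound: d ≤ n − k + 1.
Here n = 12, k = 4, so n − k + 1 = 9.
Given d = 9, check d ≤ 9: YES.
Slack = (n − k + 1) − d = 0.
The code is MDS (slack = 0).
Description: the claimed parameters are [12, 4, 9]_13; such a code would be MDS (meets Singleton bound).


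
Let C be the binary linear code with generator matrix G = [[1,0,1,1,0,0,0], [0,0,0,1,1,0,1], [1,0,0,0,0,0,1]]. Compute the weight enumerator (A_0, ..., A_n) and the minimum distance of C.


Weight distribution: A_0 = 1, A_2 = 2, A_3 = 4, A_4 = 1. Minimum distance d = 2.

Enumerate all 2^3 = 8 messages m ∈ F_2^3.
For each, compute codeword c = mG in F_2^7, then tally its weight.
  m = 000 → c = 0000000, weight = 0.
  m = 100 → c = 1011000, weight = 3.
  m = 010 → c = 0001101, weight = 3.
  m = 110 → c = 1010101, weight = 4.
  m = 001 → c = 1000001, weight = 2.
  m = 101 → c = 0011001, weight = 3.
  m = 011 → c = 1001100, weight = 3.
  m = 111 → c = 0010100, weight = 2.
Tally weights:
  weight 0: 1 codewords.
  weight 2: 2 codewords.
  weight 3: 4 codewords.
  weight 4: 1 codewords.
Minimum distance d = smallest w > 0 with A_w > 0 = 2.
Sanity: Σ A_w = 8 = 2^3 = 8 ✓.


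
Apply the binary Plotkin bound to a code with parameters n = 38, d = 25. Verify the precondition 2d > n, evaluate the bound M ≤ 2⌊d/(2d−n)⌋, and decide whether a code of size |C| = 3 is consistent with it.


Plotkin bound M ≤ 4; given |C| = 3 ≤ bound (satisfied).

Check applicability: 2d = 50, n = 38.
2d − n = 12 > 0, so Plotkin applies.
Compute d/(2d−n) = 25/12 ≈ 2.0833.
⌊d/(2d−n)⌋ = 2.
Plotkin bound: M ≤ 2·2 = 4.
Given |C| = 3, check: satisfied.
This |C| is below the Plotkin bound.


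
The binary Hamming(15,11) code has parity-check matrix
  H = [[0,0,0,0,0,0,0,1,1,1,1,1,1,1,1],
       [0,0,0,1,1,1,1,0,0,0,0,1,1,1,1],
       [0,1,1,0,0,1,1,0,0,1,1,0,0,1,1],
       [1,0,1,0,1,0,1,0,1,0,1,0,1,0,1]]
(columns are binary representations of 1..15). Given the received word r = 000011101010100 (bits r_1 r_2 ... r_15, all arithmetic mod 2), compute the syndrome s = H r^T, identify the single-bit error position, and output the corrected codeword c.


s = (1, 0, 1, 1)^T, error position = 11, corrected codeword c = 000011101000100

Compute s = H r^T mod 2 one row at a time:
  s_1 = 0 + 1 + 0 + 1 + 0 + 1 + 0 + 0 = 3 ≡ 1 (mod 2).
  s_2 = 0 + 1 + 1 + 1 + 0 + 1 + 0 + 0 = 4 ≡ 0 (mod 2).
  s_3 = 0 + 0 + 1 + 1 + 0 + 1 + 0 + 0 = 3 ≡ 1 (mod 2).
  s_4 = 0 + 0 + 1 + 1 + 1 + 1 + 1 + 0 = 5 ≡ 1 (mod 2).
s = (1, 0, 1, 1)^T — this equals column 11 of H (binary 1011), so error is at position 11.
Correct: flip bit 11 of r = 000011101010100 to get c = 000011101000100.


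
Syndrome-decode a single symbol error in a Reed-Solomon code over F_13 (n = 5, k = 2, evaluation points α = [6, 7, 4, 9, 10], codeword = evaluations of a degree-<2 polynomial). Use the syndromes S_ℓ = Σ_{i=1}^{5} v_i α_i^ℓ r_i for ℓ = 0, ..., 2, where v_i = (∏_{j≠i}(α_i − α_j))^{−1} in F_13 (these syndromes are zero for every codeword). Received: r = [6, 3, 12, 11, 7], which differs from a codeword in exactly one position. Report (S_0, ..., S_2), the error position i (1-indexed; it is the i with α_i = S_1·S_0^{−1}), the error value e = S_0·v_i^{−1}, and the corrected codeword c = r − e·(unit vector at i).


S = (3, 1, 9), error at position 4, error magnitude e = 1, c = [6, 3, 12, 10, 7].

Step 1: column multipliers v_i = (∏_{j≠i}(α_i − α_j))^{−1} mod 13.
  i = 1 (α = 6): (6−7)(6−4)(6−9)(6−10) = (−1)·2·(−3)·(−4) = −24 ≡ 2, so v_1 = 2^{−1} = 7 (mod 13).
  i = 2 (α = 7): (7−6)(7−4)(7−9)(7−10) = 1·3·(−2)·(−3) = 18 ≡ 5, so v_2 = 5^{−1} = 8 (mod 13).
  i = 3 (α = 4): (4−6)(4−7)(4−9)(4−10) = (−2)·(−3)·(−5)·(−6) = 180 ≡ 11, so v_3 = 11^{−1} = 6 (mod 13).
  i = 4 (α = 9): (9−6)(9−7)(9−4)(9−10) = 3·2·5·(−1) = −30 ≡ 9, so v_4 = 9^{−1} = 3 (mod 13).
  i = 5 (α = 10): (10−6)(10−7)(10−4)(10−9) = 4·3·6·1 = 72 ≡ 7, so v_5 = 7^{−1} = 2 (mod 13).
  v = [7, 8, 6, 3, 2].
Step 2: syndromes of r = [6, 3, 12, 11, 7] (all sums mod 13).
  S_0 = Σ v_i r_i = 7·6 + 8·3 + 6·12 + 3·11 + 2·7 = 185 ≡ 3.
  S_1 = Σ v_i α_i r_i = 7·6·6 + 8·7·3 + 6·4·12 + 3·9·11 + 2·10·7 = 1145 ≡ 1.
  α_i^2 mod 13 = [10, 10, 3, 3, 9].
  S_2 = Σ v_i α_i^2 r_i = 7·10·6 + 8·10·3 + 6·3·12 + 3·3·11 + 2·9·7 = 1101 ≡ 9.
  S = (3, 1, 9) ≠ 0, so r is not a codeword (an error is present).
Step 3: locate the error. For a single error e at position i, S_ℓ = v_i·e·α_i^ℓ, so α_err = S_1/S_0.
  S_0^{−1} = 3^{−1} = 9 (mod 13), so α_err = 1·9 = 9 ≡ 9 = α_4. Error position i = 4.
  Consistency check: S_2/S_1 = 9·1 = 9 ≡ 9 = α_err ✓ (single-error assumption holds).
Step 4: error magnitude e = S_0/v_4 = S_0·∏_{j≠4}(α_4 − α_j) = 3·9 = 27 ≡ 1 (mod 13).
Step 5: correct position 4: c_4 = r_4 − e = 11 − 1 ≡ 10 (mod 13). Hence c = [6, 3, 12, 10, 7].
  Check: interpolating c through the α_i gives m(x) = 11 + 10·x (degree < 2) with m(α_i) = c_i for every i, so c is indeed a codeword.


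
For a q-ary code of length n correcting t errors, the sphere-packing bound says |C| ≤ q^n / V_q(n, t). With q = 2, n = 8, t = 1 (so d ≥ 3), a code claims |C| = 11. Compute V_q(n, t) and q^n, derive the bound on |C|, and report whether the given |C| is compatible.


V_q(n, t) = 9, q^n = 256, Hamming bound = 28, |C| = 11 ≤ bound (satisfied).

Step 1: Compute V_q(n, t) = Σ_{j=0}^1 C(n, j) (q−1)^j.
  j = 0: C(8,0)·(1)^0 = 1·1 = 1.
  j = 1: C(8,1)·(1)^1 = 8·1 = 8.
  V_q(n, t) = 1 + 8 = 9.
Step 2: q^n = 2^8 = 256.
Step 3: Hamming bound ⌊q^n / V_q(n,t)⌋ = ⌊256/9⌋ = 28.
Step 4: Compare |C| = 11 to 28: satisfied.
The claimed |C| lies below the Hamming bound.


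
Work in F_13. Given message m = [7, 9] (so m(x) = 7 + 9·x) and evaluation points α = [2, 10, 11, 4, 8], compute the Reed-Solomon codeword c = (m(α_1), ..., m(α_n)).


c = [12, 6, 2, 4, 1]

Message polynomial: m(x) = 7 + 9·x (mod 13).
For each evaluation point α_i, compute m(α_i) mod 13:
  α_1 = 2: Horner steps 9 → 12, so m(2) = 12.
  α_2 = 10: Horner steps 9 → 6, so m(10) = 6.
  α_3 = 11: Horner steps 9 → 2, so m(11) = 2.
  α_4 = 4: Horner steps 9 → 4, so m(4) = 4.
  α_5 = 8: Horner steps 9 → 1, so m(8) = 1.
Codeword c = [12, 6, 2, 4, 1] ∈ F_13^5.


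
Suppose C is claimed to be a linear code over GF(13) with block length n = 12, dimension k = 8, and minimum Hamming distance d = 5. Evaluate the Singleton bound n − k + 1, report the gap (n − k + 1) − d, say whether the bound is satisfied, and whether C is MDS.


Singleton RHS = n − k + 1 = 5, slack = 0, bound satisfied, MDS.

Singleton bound: d ≤ n − k + 1.
Here n = 12, k = 8, so n − k + 1 = 5.
Given d = 5, check d ≤ 5: YES.
Slack = (n − k + 1) − d = 0.
The code is MDS (slack = 0).
Description: the claimed parameters are [12, 8, 5]_13; such a code would be MDS (meets Singleton bound).


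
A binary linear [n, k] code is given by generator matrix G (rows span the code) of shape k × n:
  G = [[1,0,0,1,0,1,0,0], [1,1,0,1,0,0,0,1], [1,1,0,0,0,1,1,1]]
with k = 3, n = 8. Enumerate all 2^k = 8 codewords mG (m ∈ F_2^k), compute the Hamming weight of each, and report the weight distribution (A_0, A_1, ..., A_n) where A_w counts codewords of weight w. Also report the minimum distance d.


Weight distribution: A_0 = 1, A_2 = 1, A_3 = 3, A_4 = 2, A_5 = 1. Minimum distance d = 2.

Enumerate all 2^3 = 8 messages m ∈ F_2^3.
For each, compute codeword c = mG in F_2^8, then tally its weight.
  m = 000 → c = 00000000, weight = 0.
  m = 100 → c = 10010100, weight = 3.
  m = 010 → c = 11010001, weight = 4.
  m = 110 → c = 01000101, weight = 3.
  m = 001 → c = 11000111, weight = 5.
  m = 101 → c = 01010011, weight = 4.
  m = 011 → c = 00010110, weight = 3.
  m = 111 → c = 10000010, weight = 2.
Tally weights:
  weight 0: 1 codewords.
  weight 2: 1 codewords.
  weight 3: 3 codewords.
  weight 4: 2 codewords.
  weight 5: 1 codewords.
Minimum distance d = smallest w > 0 with A_w > 0 = 2.
Sanity: Σ A_w = 8 = 2^3 = 8 ✓.


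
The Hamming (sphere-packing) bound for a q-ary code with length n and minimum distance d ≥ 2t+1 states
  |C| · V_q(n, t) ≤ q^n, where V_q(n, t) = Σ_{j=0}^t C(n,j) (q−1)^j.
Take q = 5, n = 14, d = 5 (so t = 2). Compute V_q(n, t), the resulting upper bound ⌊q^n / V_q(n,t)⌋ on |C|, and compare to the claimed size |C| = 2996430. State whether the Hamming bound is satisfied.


V_q(n, t) = 1513, q^n = 6103515625, Hamming bound = 4034048, |C| = 2996430 ≤ bound (satisfied).

Step 1: Compute V_q(n, t) = Σ_{j=0}^2 C(n, j) (q−1)^j.
  j = 0: C(14,0)·(4)^0 = 1·1 = 1.
  j = 1: C(14,1)·(4)^1 = 14·4 = 56.
  j = 2: C(14,2)·(4)^2 = 91·16 = 1456.
  V_q(n, t) = 1 + 56 + 1456 = 1513.
Step 2: q^n = 5^14 = 6103515625.
Step 3: Hamming bound ⌊q^n / V_q(n,t)⌋ = ⌊6103515625/1513⌋ = 4034048.
Step 4: Compare |C| = 2996430 to 4034048: satisfied.
The claimed |C| lies below the Hamming bound.


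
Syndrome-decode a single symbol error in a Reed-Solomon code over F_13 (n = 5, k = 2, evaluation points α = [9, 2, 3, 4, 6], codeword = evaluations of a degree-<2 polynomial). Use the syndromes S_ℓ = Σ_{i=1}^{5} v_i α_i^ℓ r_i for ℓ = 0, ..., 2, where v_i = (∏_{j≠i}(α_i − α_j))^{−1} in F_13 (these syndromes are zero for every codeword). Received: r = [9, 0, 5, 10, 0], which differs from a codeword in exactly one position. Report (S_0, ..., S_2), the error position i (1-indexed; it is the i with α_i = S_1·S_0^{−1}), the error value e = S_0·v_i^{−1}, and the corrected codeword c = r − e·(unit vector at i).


S = (1, 6, 10), error at position 5, error magnitude e = 6, c = [9, 0, 5, 10, 7].

Step 1: column multipliers v_i = (∏_{j≠i}(α_i − α_j))^{−1} mod 13.
  i = 1 (α = 9): (9−2)(9−3)(9−4)(9−6) = 7·6·5·3 = 630 ≡ 6, so v_1 = 6^{−1} = 11 (mod 13).
  i = 2 (α = 2): (2−9)(2−3)(2−4)(2−6) = (−7)·(−1)·(−2)·(−4) = 56 ≡ 4, so v_2 = 4^{−1} = 10 (mod 13).
  i = 3 (α = 3): (3−9)(3−2)(3−4)(3−6) = (−6)·1·(−1)·(−3) = −18 ≡ 8, so v_3 = 8^{−1} = 5 (mod 13).
  i = 4 (α = 4): (4−9)(4−2)(4−3)(4−6) = (−5)·2·1·(−2) = 20 ≡ 7, so v_4 = 7^{−1} = 2 (mod 13).
  i = 5 (α = 6): (6−9)(6−2)(6−3)(6−4) = (−3)·4·3·2 = −72 ≡ 6, so v_5 = 6^{−1} = 11 (mod 13).
  v = [11, 10, 5, 2, 11].
Step 2: syndromes of r = [9, 0, 5, 10, 0] (all sums mod 13).
  S_0 = Σ v_i r_i = 11·9 + 10·0 + 5·5 + 2·10 + 11·0 = 144 ≡ 1.
  S_1 = Σ v_i α_i r_i = 11·9·9 + 10·2·0 + 5·3·5 + 2·4·10 + 11·6·0 = 1046 ≡ 6.
  α_i^2 mod 13 = [3, 4, 9, 3, 10].
  S_2 = Σ v_i α_i^2 r_i = 11·3·9 + 10·4·0 + 5·9·5 + 2·3·10 + 11·10·0 = 582 ≡ 10.
  S = (1, 6, 10) ≠ 0, so r is not a codeword (an error is present).
Step 3: locate the error. For a single error e at position i, S_ℓ = v_i·e·α_i^ℓ, so α_err = S_1/S_0.
  S_0^{−1} = 1^{−1} = 1 (mod 13), so α_err = 6·1 = 6 ≡ 6 = α_5. Error position i = 5.
  Consistency check: S_2/S_1 = 10·11 = 110 ≡ 6 = α_err ✓ (single-error assumption holds).
Step 4: error magnitude e = S_0/v_5 = S_0·∏_{j≠5}(α_5 − α_j) = 1·6 = 6 ≡ 6 (mod 13).
Step 5: correct position 5: c_5 = r_5 − e = 0 − 6 ≡ 7 (mod 13). Hence c = [9, 0, 5, 10, 7].
  Check: interpolating c through the α_i gives m(x) = 3 + 5·x (degree < 2) with m(α_i) = c_i for every i, so c is indeed a codeword.


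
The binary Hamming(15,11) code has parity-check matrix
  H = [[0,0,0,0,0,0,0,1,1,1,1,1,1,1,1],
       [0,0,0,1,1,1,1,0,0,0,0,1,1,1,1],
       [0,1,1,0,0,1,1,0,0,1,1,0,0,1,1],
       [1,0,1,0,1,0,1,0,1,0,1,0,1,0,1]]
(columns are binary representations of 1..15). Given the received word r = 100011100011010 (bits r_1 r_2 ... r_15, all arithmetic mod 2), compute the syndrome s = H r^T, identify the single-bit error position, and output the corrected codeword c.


s = (1, 1, 0, 0)^T, error position = 12, corrected codeword c = 100011100010010

Compute s = H r^T mod 2 one row at a time:
  s_1 = 0 + 0 + 0 + 1 + 1 + 0 + 1 + 0 = 3 ≡ 1 (mod 2).
  s_2 = 0 + 1 + 1 + 1 + 1 + 0 + 1 + 0 = 5 ≡ 1 (mod 2).
  s_3 = 0 + 0 + 1 + 1 + 0 + 1 + 1 + 0 = 4 ≡ 0 (mod 2).
  s_4 = 1 + 0 + 1 + 1 + 0 + 1 + 0 + 0 = 4 ≡ 0 (mod 2).
s = (1, 1, 0, 0)^T — this equals column 12 of H (binary 1100), so error is at position 12.
Correct: flip bit 12 of r = 100011100011010 to get c = 100011100010010.


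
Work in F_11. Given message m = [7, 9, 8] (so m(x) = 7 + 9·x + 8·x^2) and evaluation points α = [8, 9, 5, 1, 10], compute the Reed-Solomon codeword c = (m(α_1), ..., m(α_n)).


c = [8, 10, 10, 2, 6]

Message polynomial: m(x) = 7 + 9·x + 8·x^2 (mod 11).
For each evaluation point α_i, compute m(α_i) mod 11:
  α_1 = 8: Horner steps 8 → 7 → 8, so m(8) = 8.
  α_2 = 9: Horner steps 8 → 4 → 10, so m(9) = 10.
  α_3 = 5: Horner steps 8 → 5 → 10, so m(5) = 10.
  α_4 = 1: Horner steps 8 → 6 → 2, so m(1) = 2.
  α_5 = 10: Horner steps 8 → 1 → 6, so m(10) = 6.
Codeword c = [8, 10, 10, 2, 6] ∈ F_11^5.


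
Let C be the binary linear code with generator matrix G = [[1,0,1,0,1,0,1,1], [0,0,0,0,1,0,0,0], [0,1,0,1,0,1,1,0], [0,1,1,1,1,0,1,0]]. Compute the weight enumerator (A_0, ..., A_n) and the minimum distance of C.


Weight distribution: A_0 = 1, A_1 = 1, A_2 = 1, A_3 = 1, A_4 = 5, A_5 = 5, A_6 = 1, A_7 = 1. Minimum distance d = 1.

Enumerate all 2^4 = 16 messages m ∈ F_2^4.
For each, compute codeword c = mG in F_2^8, then tally its weight.
  m = 0000 → c = 00000000, weight = 0.
  m = 1000 → c = 10101011, weight = 5.
  m = 0100 → c = 00001000, weight = 1.
  m = 1100 → c = 10100011, weight = 4.
  m = 0010 → c = 01010110, weight = 4.
  m = 1010 → c = 11111101, weight = 7.
  m = 0110 → c = 01011110, weight = 5.
  m = 1110 → c = 11110101, weight = 6.
  m = 0001 → c = 01111010, weight = 5.
  m = 1001 → c = 11010001, weight = 4.
  m = 0101 → c = 01110010, weight = 4.
  m = 1101 → c = 11011001, weight = 5.
  m = 0011 → c = 00101100, weight = 3.
  m = 1011 → c = 10000111, weight = 4.
  m = 0111 → c = 00100100, weight = 2.
  m = 1111 → c = 10001111, weight = 5.
Tally weights:
  weight 0: 1 codewords.
  weight 1: 1 codewords.
  weight 2: 1 codewords.
  weight 3: 1 codewords.
  weight 4: 5 codewords.
  weight 5: 5 codewords.
  weight 6: 1 codewords.
  weight 7: 1 codewords.
Minimum distance d = smallest w > 0 with A_w > 0 = 1.
Sanity: Σ A_w = 16 = 2^4 = 16 ✓.


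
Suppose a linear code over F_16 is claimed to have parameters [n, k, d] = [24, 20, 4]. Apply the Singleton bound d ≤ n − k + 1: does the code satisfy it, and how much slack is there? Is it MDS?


Singleton RHS = n − k + 1 = 5, slack = 1, bound satisfied, not MDS.

Singleton bound: d ≤ n − k + 1.
Here n = 24, k = 20, so n − k + 1 = 5.
Given d = 4, check d ≤ 5: YES.
Slack = (n − k + 1) − d = 1.
The code is NOT MDS (slack = 1 > 0).
Description: the claimed parameters are [24, 20, 4]_16; such a code would be non-MDS.


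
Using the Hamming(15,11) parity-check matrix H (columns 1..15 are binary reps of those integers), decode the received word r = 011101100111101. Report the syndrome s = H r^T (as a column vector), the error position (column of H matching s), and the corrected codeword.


s = (1, 0, 1, 1)^T, error position = 11, corrected codeword c = 011101100101101

Compute s = H r^T mod 2 one row at a time:
  s_1 = 0 + 0 + 1 + 1 + 1 + 1 + 0 + 1 = 5 ≡ 1 (mod 2).
  s_2 = 1 + 0 + 1 + 1 + 1 + 1 + 0 + 1 = 6 ≡ 0 (mod 2).
  s_3 = 1 + 1 + 1 + 1 + 1 + 1 + 0 + 1 = 7 ≡ 1 (mod 2).
  s_4 = 0 + 1 + 0 + 1 + 0 + 1 + 1 + 1 = 5 ≡ 1 (mod 2).
s = (1, 0, 1, 1)^T — this equals column 11 of H (binary 1011), so error is at position 11.
Correct: flip bit 11 of r = 011101100111101 to get c = 011101100101101.


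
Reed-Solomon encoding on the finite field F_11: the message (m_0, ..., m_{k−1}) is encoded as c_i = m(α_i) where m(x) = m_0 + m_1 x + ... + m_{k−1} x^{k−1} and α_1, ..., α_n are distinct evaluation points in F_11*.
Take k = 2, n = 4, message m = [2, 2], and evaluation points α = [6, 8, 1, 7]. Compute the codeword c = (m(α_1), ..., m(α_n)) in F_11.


c = [3, 7, 4, 5]

Message polynomial: m(x) = 2 + 2·x (mod 11).
For each evaluation point α_i, compute m(α_i) mod 11:
  α_1 = 6: Horner steps 2 → 3, so m(6) = 3.
  α_2 = 8: Horner steps 2 → 7, so m(8) = 7.
  α_3 = 1: Horner steps 2 → 4, so m(1) = 4.
  α_4 = 7: Horner steps 2 → 5, so m(7) = 5.
Codeword c = [3, 7, 4, 5] ∈ F_11^4.


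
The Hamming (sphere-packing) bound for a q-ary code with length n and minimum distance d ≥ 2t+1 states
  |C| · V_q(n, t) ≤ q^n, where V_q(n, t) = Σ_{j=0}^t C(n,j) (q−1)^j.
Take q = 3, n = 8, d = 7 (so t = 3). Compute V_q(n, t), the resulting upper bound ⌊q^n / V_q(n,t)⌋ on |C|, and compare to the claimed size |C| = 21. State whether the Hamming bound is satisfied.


V_q(n, t) = 577, q^n = 6561, Hamming bound = 11, |C| = 21 > bound (violated).

Step 1: Compute V_q(n, t) = Σ_{j=0}^3 C(n, j) (q−1)^j.
  j = 0: C(8,0)·(2)^0 = 1·1 = 1.
  j = 1: C(8,1)·(2)^1 = 8·2 = 16.
  j = 2: C(8,2)·(2)^2 = 28·4 = 112.
  j = 3: C(8,3)·(2)^3 = 56·8 = 448.
  V_q(n, t) = 1 + 16 + 112 + 448 = 577.
Step 2: q^n = 3^8 = 6561.
Step 3: Hamming bound ⌊q^n / V_q(n,t)⌋ = ⌊6561/577⌋ = 11.
Step 4: Compare |C| = 21 to 11: violated.
The claimed |C| lies above the Hamming bound, so no 3-ary code of length 8 with d ≥ 7 can have 21 codewords.


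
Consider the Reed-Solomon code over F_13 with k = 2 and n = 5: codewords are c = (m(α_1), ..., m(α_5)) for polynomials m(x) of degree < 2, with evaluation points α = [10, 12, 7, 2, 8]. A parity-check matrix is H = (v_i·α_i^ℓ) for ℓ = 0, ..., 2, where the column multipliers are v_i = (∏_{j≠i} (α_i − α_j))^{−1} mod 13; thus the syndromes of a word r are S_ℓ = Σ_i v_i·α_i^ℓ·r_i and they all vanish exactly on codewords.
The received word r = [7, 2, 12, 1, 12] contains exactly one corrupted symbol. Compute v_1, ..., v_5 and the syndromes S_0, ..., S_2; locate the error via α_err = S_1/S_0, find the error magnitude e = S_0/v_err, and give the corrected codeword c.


S = (10, 5, 9), error at position 3, error magnitude e = 4, c = [7, 2, 8, 1, 12].

Step 1: column multipliers v_i = (∏_{j≠i}(α_i − α_j))^{−1} mod 13.
  i = 1 (α = 10): (10−12)(10−7)(10−2)(10−8) = (−2)·3·8·2 = −96 ≡ 8, so v_1 = 8^{−1} = 5 (mod 13).
  i = 2 (α = 12): (12−10)(12−7)(12−2)(12−8) = 2·5·10·4 = 400 ≡ 10, so v_2 = 10^{−1} = 4 (mod 13).
  i = 3 (α = 7): (7−10)(7−12)(7−2)(7−8) = (−3)·(−5)·5·(−1) = −75 ≡ 3, so v_3 = 3^{−1} = 9 (mod 13).
  i = 4 (α = 2): (2−10)(2−12)(2−7)(2−8) = (−8)·(−10)·(−5)·(−6) = 2400 ≡ 8, so v_4 = 8^{−1} = 5 (mod 13).
  i = 5 (α = 8): (8−10)(8−12)(8−7)(8−2) = (−2)·(−4)·1·6 = 48 ≡ 9, so v_5 = 9^{−1} = 3 (mod 13).
  v = [5, 4, 9, 5, 3].
Step 2: syndromes of r = [7, 2, 12, 1, 12] (all sums mod 13).
  S_0 = Σ v_i r_i = 5·7 + 4·2 + 9·12 + 5·1 + 3·12 = 192 ≡ 10.
  S_1 = Σ v_i α_i r_i = 5·10·7 + 4·12·2 + 9·7·12 + 5·2·1 + 3·8·12 = 1500 ≡ 5.
  α_i^2 mod 13 = [9, 1, 10, 4, 12].
  S_2 = Σ v_i α_i^2 r_i = 5·9·7 + 4·1·2 + 9·10·12 + 5·4·1 + 3·12·12 = 1855 ≡ 9.
  S = (10, 5, 9) ≠ 0, so r is not a codeword (an error is present).
Step 3: locate the error. For a single error e at position i, S_ℓ = v_i·e·α_i^ℓ, so α_err = S_1/S_0.
  S_0^{−1} = 10^{−1} = 4 (mod 13), so α_err = 5·4 = 20 ≡ 7 = α_3. Error position i = 3.
  Consistency check: S_2/S_1 = 9·8 = 72 ≡ 7 = α_err ✓ (single-error assumption holds).
Step 4: error magnitude e = S_0/v_3 = S_0·∏_{j≠3}(α_3 − α_j) = 10·3 = 30 ≡ 4 (mod 13).
Step 5: correct position 3: c_3 = r_3 − e = 12 − 4 ≡ 8 (mod 13). Hence c = [7, 2, 8, 1, 12].
  Check: interpolating c through the α_i gives m(x) = 6 + 4·x (degree < 2) with m(α_i) = c_i for every i, so c is indeed a codeword.


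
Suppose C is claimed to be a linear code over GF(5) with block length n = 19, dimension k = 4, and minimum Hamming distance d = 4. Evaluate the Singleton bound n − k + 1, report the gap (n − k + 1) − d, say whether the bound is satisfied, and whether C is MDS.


Singleton RHS = n − k + 1 = 16, slack = 12, bound satisfied, not MDS.

Singleton bound: d ≤ n − k + 1.
Here n = 19, k = 4, so n − k + 1 = 16.
Given d = 4, check d ≤ 16: YES.
Slack = (n − k + 1) − d = 12.
The code is NOT MDS (slack = 12 > 0).
Description: the claimed parameters are [19, 4, 4]_5; such a code would be non-MDS.


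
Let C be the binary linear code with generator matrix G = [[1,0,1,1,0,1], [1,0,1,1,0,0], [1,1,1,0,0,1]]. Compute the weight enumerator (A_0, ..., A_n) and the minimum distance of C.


Weight distribution: A_0 = 1, A_1 = 1, A_2 = 1, A_3 = 3, A_4 = 2. Minimum distance d = 1.

Enumerate all 2^3 = 8 messages m ∈ F_2^3.
For each, compute codeword c = mG in F_2^6, then tally its weight.
  m = 000 → c = 000000, weight = 0.
  m = 100 → c = 101101, weight = 4.
  m = 010 → c = 101100, weight = 3.
  m = 110 → c = 000001, weight = 1.
  m = 001 → c = 111001, weight = 4.
  m = 101 → c = 010100, weight = 2.
  m = 011 → c = 010101, weight = 3.
  m = 111 → c = 111000, weight = 3.
Tally weights:
  weight 0: 1 codewords.
  weight 1: 1 codewords.
  weight 2: 1 codewords.
  weight 3: 3 codewords.
  weight 4: 2 codewords.
Minimum distance d = smallest w > 0 with A_w > 0 = 1.
Sanity: Σ A_w = 8 = 2^3 = 8 ✓.


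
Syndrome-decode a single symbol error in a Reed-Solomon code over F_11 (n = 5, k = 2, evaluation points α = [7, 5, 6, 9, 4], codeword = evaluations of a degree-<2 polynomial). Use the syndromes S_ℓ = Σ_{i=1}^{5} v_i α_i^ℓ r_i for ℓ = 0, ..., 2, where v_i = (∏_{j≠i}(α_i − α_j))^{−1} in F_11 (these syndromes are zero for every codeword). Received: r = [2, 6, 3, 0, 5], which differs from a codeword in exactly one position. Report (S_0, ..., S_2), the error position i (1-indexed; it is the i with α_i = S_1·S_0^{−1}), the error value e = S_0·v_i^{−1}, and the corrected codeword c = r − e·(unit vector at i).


S = (8, 7, 2), error at position 2, error magnitude e = 2, c = [2, 4, 3, 0, 5].

Step 1: column multipliers v_i = (∏_{j≠i}(α_i − α_j))^{−1} mod 11.
  i = 1 (α = 7): (7−5)(7−6)(7−9)(7−4) = 2·1·(−2)·3 = −12 ≡ 10, so v_1 = 10^{−1} = 10 (mod 11).
  i = 2 (α = 5): (5−7)(5−6)(5−9)(5−4) = (−2)·(−1)·(−4)·1 = −8 ≡ 3, so v_2 = 3^{−1} = 4 (mod 11).
  i = 3 (α = 6): (6−7)(6−5)(6−9)(6−4) = (−1)·1·(−3)·2 = 6 ≡ 6, so v_3 = 6^{−1} = 2 (mod 11).
  i = 4 (α = 9): (9−7)(9−5)(9−6)(9−4) = 2·4·3·5 = 120 ≡ 10, so v_4 = 10^{−1} = 10 (mod 11).
  i = 5 (α = 4): (4−7)(4−5)(4−6)(4−9) = (−3)·(−1)·(−2)·(−5) = 30 ≡ 8, so v_5 = 8^{−1} = 7 (mod 11).
  v = [10, 4, 2, 10, 7].
Step 2: syndromes of r = [2, 6, 3, 0, 5] (all sums mod 11).
  S_0 = Σ v_i r_i = 10·2 + 4·6 + 2·3 + 10·0 + 7·5 = 85 ≡ 8.
  S_1 = Σ v_i α_i r_i = 10·7·2 + 4·5·6 + 2·6·3 + 10·9·0 + 7·4·5 = 436 ≡ 7.
  α_i^2 mod 11 = [5, 3, 3, 4, 5].
  S_2 = Σ v_i α_i^2 r_i = 10·5·2 + 4·3·6 + 2·3·3 + 10·4·0 + 7·5·5 = 365 ≡ 2.
  S = (8, 7, 2) ≠ 0, so r is not a codeword (an error is present).
Step 3: locate the error. For a single error e at position i, S_ℓ = v_i·e·α_i^ℓ, so α_err = S_1/S_0.
  S_0^{−1} = 8^{−1} = 7 (mod 11), so α_err = 7·7 = 49 ≡ 5 = α_2. Error position i = 2.
  Consistency check: S_2/S_1 = 2·8 = 16 ≡ 5 = α_err ✓ (single-error assumption holds).
Step 4: error magnitude e = S_0/v_2 = S_0·∏_{j≠2}(α_2 − α_j) = 8·3 = 24 ≡ 2 (mod 11).
Step 5: correct position 2: c_2 = r_2 − e = 6 − 2 ≡ 4 (mod 11). Hence c = [2, 4, 3, 0, 5].
  Check: interpolating c through the α_i gives m(x) = 9 + 10·x (degree < 2) with m(α_i) = c_i for every i, so c is indeed a codeword.


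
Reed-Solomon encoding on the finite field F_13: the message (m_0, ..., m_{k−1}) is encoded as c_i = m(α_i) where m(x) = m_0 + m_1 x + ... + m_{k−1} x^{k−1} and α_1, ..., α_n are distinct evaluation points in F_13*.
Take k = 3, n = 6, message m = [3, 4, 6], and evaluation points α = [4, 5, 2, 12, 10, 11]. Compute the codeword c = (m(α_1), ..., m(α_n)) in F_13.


c = [11, 4, 9, 5, 6, 6]

Message polynomial: m(x) = 3 + 4·x + 6·x^2 (mod 13).
For each evaluation point α_i, compute m(α_i) mod 13:
  α_1 = 4: Horner steps 6 → 2 → 11, so m(4) = 11.
  α_2 = 5: Horner steps 6 → 8 → 4, so m(5) = 4.
  α_3 = 2: Horner steps 6 → 3 → 9, so m(2) = 9.
  α_4 = 12: Horner steps 6 → 11 → 5, so m(12) = 5.
  α_5 = 10: Horner steps 6 → 12 → 6, so m(10) = 6.
  α_6 = 11: Horner steps 6 → 5 → 6, so m(11) = 6.
Codeword c = [11, 4, 9, 5, 6, 6] ∈ F_13^6.


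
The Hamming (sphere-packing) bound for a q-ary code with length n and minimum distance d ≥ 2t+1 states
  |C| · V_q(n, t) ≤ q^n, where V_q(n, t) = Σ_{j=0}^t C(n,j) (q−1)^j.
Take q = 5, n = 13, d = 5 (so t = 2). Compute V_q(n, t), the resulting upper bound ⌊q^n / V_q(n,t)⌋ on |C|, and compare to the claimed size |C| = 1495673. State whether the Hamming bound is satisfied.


V_q(n, t) = 1301, q^n = 1220703125, Hamming bound = 938280, |C| = 1495673 > bound (violated).

Step 1: Compute V_q(n, t) = Σ_{j=0}^2 C(n, j) (q−1)^j.
  j = 0: C(13,0)·(4)^0 = 1·1 = 1.
  j = 1: C(13,1)·(4)^1 = 13·4 = 52.
  j = 2: C(13,2)·(4)^2 = 78·16 = 1248.
  V_q(n, t) = 1 + 52 + 1248 = 1301.
Step 2: q^n = 5^13 = 1220703125.
Step 3: Hamming bound ⌊q^n / V_q(n,t)⌋ = ⌊1220703125/1301⌋ = 938280.
Step 4: Compare |C| = 1495673 to 938280: violated.
The claimed |C| lies above the Hamming bound, so no 5-ary code of length 13 with d ≥ 5 can have 1495673 codewords.
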